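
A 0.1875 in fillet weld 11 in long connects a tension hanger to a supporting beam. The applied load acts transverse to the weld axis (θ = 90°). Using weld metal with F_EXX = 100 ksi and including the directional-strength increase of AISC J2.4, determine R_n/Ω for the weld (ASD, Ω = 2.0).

R_n/Ω ≈ 65.6 kip

t_e = 0.707 × 0.1875 = 0.1326 in; A_we = 0.1326 × 11 = 1.458 in².
Directional factor: 1.0 + 0.5 sin^1.5(90°) = 1.5.
F_nw = 0.6 × 100 × 1.5 = 90 ksi.
R_n/Ω = (90 × 1.458) / 2.0 = 65.62 kip.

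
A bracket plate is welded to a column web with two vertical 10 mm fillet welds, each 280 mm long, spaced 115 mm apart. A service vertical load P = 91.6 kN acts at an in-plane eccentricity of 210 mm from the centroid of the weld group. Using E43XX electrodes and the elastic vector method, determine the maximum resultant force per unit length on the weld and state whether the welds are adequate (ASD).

f_max ≈ 610 N/mm; adequate

E43XX → F_EXX = 430 MPa.
Total weld length L_w = 560 mm. Treat welds as unit-width lines.
Polar moment about centroid: J = 2[d³/12 + d(b/2)²] = 2[280³/12 + 280×57.5²] = 5510000 mm³.
Direct shear f_v = P/L_w = 91.6×10³ / 560 = 163.6 N/mm (vertical).
Torsion M = P·e = 91.6×10³ × 210 = 19236000 N·mm.
Critical point at (x, y) = (57.5, 140) from centroid. f_tx = M·y/J = 488.7 N/mm; f_ty = M·x/J = 200.7 N/mm.
Resultant f_max = √[f_tx² + (f_v + f_ty)²] = √[488.7² + (163.6 + 200.7)²] = 609.6 N/mm.
Capacity per unit length: r_n/Ω = (1/2.0) × 0.6 × 430 × (0.707 × 10) = 912 N/mm.
609.6 ≤ 912 → adequate.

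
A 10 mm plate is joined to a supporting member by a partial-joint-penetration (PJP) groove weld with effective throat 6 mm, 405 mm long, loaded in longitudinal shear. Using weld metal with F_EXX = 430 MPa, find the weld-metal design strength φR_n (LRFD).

Effective throat (given) t_e = 6 mm.
A_we = 6 × 405 = 2430 mm².
F_nw = 0.6 F_EXX = 258 MPa.
φR_n = 0.75 × 258 × 2430 × 10⁻³ = 470.2 kN.

φR_n ≈ 470 kN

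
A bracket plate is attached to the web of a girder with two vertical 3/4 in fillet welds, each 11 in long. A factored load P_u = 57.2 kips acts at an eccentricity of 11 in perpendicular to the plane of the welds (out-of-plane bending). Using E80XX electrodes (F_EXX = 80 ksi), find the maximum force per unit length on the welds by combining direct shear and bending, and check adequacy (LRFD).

f_max ≈ 15.8 kip/in; adequate

L_w = 2 × 11 = 22 in; section modulus (unit throat) S = 2 × L²/6 = 40.33 in².
Direct shear f_v = P/L_w = 57.2/22 = 2.6 kip/in.
Moment M = P × e = 57.2 × 11 = 629.2 kip·in; bending f_b = M/S = 15.6 kip/in.
f_max = √(f_v² + f_b²) = √(2.6² + 15.6²) = 15.82 kip/in.
φr_n = 0.75 × 0.6 × 80 × (0.707 × 0.75) = 19.09 kip/in → adequate.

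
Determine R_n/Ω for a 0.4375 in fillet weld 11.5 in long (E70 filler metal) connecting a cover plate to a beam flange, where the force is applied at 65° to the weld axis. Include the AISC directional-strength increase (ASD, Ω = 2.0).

E70XX → F_EXX = 70 ksi.
t_e = 0.707 × 0.4375 = 0.3093 in; A_we = 0.3093 × 11.5 = 3.557 in².
Directional factor: 1.0 + 0.5 sin^1.5(65°) = 1.431.
F_nw = 0.6 × 70 × 1.431 = 60.12 ksi.
R_n/Ω = (60.12 × 3.557) / 2.0 = 106.9 kip.

R_n/Ω ≈ 107 kip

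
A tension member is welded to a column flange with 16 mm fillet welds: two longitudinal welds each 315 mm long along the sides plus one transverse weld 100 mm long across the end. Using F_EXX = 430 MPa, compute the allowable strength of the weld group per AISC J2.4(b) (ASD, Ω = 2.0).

t_e = 0.707 × 16 = 11.31 mm.
R_nwl = 0.6 × 430 × 11.31 × 630 × 10⁻³ = 1839 kN (longitudinal, 2 welds).
R_nwt = 0.6 × 430 × 11.31 × 100 × 10⁻³ = 291.8 kN (transverse, base value).
(i) R_nwl + R_nwt = 2131 kN; (ii) 0.85 R_nwl + 1.5 R_nwt = 2001 kN.
R_n = max = 2131 kN [governs: (i)]; R_n/Ω = 1065 kN.

R_n/Ω ≈ 1070 kN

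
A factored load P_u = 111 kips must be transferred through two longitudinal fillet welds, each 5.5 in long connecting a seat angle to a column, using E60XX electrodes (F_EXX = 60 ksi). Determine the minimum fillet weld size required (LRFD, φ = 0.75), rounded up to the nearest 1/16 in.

Total weld length L = 11 in.
Required throat t_e = P_u / (φ × 0.6 F_EXX × L) = 111 / (0.75 × 0.6 × 60 × 11) = 0.3737 in.
Required leg w = t_e / 0.707 = 0.5286 in → use 9/16 in.

w = 9/16 in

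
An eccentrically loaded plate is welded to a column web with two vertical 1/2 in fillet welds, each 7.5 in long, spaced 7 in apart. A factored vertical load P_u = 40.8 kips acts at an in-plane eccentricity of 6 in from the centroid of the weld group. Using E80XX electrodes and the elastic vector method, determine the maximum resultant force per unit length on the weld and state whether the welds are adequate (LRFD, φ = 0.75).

f_max ≈ 7.08 kip/in; adequate

E80XX → F_EXX = 80 ksi.
Total weld length L_w = 15 in. Treat welds as unit-width lines.
Polar moment about centroid: J = 2[d³/12 + d(b/2)²] = 2[7.5³/12 + 7.5×3.5²] = 254.1 in³.
Direct shear f_v = P/L_w = 40.8 / 15 = 2.72 kip/in (vertical).
Torsion M = P·e = 40.8 × 6 = 244.8 kip·in.
Critical point at (x, y) = (3.5, 3.75) from centroid. f_tx = M·y/J = 3.613 kip/in; f_ty = M·x/J = 3.372 kip/in.
Resultant f_max = √[f_tx² + (f_v + f_ty)²] = √[3.613² + (2.72 + 3.372)²] = 7.083 kip/in.
Capacity per unit length: φr_n = 0.75 × 0.6 × 80 × (0.707 × 0.5) = 12.73 kip/in.
7.083 ≤ 12.73 → adequate.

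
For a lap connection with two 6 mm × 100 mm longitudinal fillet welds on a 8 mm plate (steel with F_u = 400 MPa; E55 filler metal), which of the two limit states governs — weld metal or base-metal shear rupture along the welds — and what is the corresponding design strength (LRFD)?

E55XX → F_EXX = 550 MPa.
t_e = 0.707 × 6 = 4.242 mm; L = 200 mm.
Weld metal: φR_n = 0.75 × 0.6 × 550 × 4.242 × 200 × 10⁻³ = 210 kN.
Base metal (shear rupture): φR_n = 0.75 × 0.6 × 400 × 8 × 200 × 10⁻³ = 288 kN.
Governing: weld metal.

φR_n ≈ 210 kN (weld metal governs)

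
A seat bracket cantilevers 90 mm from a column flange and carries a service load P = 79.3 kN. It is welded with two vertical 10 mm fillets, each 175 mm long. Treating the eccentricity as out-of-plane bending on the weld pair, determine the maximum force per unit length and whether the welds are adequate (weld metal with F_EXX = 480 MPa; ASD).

f_max ≈ 735 N/mm; adequate

L_w = 2 × 175 = 350 mm; section modulus (unit throat) S = 2 × L²/6 = 10210 mm².
Direct shear f_v = P/L_w = 79.3×10³/350 = 226.6 N/mm.
Moment M = P × e = 79.3×10³ × 90 = 7137000 N·mm; bending f_b = M/S = 699.1 N/mm.
f_max = √(f_v² + f_b²) = √(226.6² + 699.1²) = 734.9 N/mm.
r_n/Ω = (1/2.0) × 0.6 × 480 × (0.707 × 10) = 1018 N/mm → adequate.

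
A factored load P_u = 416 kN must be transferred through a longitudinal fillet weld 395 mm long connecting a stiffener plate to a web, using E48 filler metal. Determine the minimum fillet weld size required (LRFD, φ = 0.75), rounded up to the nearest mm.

w = 7 mm

E48XX → F_EXX = 480 MPa.
Total weld length L = 395 mm.
Required throat t_e = P_u / (φ × 0.6 F_EXX × L) = 416 / (0.75 × 0.6 × 480 × 395 × 10⁻³) = 4.876 mm.
Required leg w = t_e / 0.707 = 6.896 mm → use 7 mm.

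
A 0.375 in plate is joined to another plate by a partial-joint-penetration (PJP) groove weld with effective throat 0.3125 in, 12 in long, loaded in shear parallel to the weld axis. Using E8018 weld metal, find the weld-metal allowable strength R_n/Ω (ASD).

R_n/Ω ≈ 90 kip

E80XX → F_EXX = 80 ksi.
Effective throat (given) t_e = 0.3125 in.
A_we = 0.3125 × 12 = 3.75 in².
F_nw = 0.6 F_EXX = 48 ksi.
R_n/Ω = (48 × 3.75) / 2.0 = 90 kip.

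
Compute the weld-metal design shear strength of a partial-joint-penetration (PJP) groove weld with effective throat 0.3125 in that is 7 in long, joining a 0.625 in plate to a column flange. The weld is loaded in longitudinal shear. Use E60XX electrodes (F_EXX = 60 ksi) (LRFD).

Effective throat (given) t_e = 0.3125 in.
A_we = 0.3125 × 7 = 2.188 in².
F_nw = 0.6 F_EXX = 36 ksi.
φR_n = 0.75 × 36 × 2.188 = 59.06 kips.

φR_n ≈ 59.1 kips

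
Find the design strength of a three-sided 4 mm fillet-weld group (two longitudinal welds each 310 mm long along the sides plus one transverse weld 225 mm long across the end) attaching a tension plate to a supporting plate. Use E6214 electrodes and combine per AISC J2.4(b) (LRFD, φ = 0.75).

E62XX → F_EXX = 620 MPa.
t_e = 0.707 × 4 = 2.828 mm.
R_nwl = 0.6 × 620 × 2.828 × 620 × 10⁻³ = 652.2 kN (longitudinal, 2 welds).
R_nwt = 0.6 × 620 × 2.828 × 225 × 10⁻³ = 236.7 kN (transverse, base value).
(i) R_nwl + R_nwt = 889 kN; (ii) 0.85 R_nwl + 1.5 R_nwt = 909.5 kN.
R_n = max = 909.5 kN [governs: (ii)]; φR_n = 682.1 kN.

φR_n ≈ 682 kN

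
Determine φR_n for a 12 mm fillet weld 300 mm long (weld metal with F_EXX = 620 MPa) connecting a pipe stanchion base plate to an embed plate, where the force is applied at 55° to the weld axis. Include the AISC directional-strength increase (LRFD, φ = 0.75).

φR_n ≈ 973 kN

t_e = 0.707 × 12 = 8.484 mm; A_we = 8.484 × 300 = 2545 mm².
Directional factor: 1.0 + 0.5 sin^1.5(55°) = 1.371.
F_nw = 0.6 × 620 × 1.371 = 509.9 MPa.
φR_n = 0.75 × 509.9 × 2545 × 10⁻³ = 973.3 kN.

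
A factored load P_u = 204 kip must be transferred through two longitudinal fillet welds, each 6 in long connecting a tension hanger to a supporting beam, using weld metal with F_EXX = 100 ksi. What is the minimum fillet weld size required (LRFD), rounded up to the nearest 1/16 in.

Total weld length L = 12 in.
Required throat t_e = P_u / (φ × 0.6 F_EXX × L) = 204 / (0.75 × 0.6 × 100 × 12) = 0.3778 in.
Required leg w = t_e / 0.707 = 0.5343 in → use 9/16 in.

w = 9/16 in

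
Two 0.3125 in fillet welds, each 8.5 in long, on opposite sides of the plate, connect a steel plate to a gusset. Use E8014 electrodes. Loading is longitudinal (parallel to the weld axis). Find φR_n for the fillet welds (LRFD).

E80XX → F_EXX = 80 ksi.
Effective throat t_e = 0.707 × 0.3125 = 0.2209 in.
Total length L = 17 in; A_we = 0.2209 × 17 = 3.756 in².
F_nw = 0.6 F_EXX = 0.6 × 80 = 48 ksi.
φR_n = 0.75 × 48 × 3.756 = 135.2 kip.

φR_n ≈ 135 kip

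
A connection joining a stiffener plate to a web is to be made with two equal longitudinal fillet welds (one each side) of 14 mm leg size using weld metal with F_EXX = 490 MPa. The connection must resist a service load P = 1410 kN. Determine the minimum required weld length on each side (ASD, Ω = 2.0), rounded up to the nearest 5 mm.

L = 485 mm on each side

Throat t_e = 0.707 × 14 = 9.898 mm.
r_n/Ω = (0.6 × 490 × 9.898) / 2.0 = 1455 N/mm = 1.455 kN/mm.
L_req = P / (r_n/Ω) = 1410 / 1.455 = 969.1 mm total.
Per side: 969.1 / 2 = 484.5 mm.
Round up → use L = 485 mm on each side.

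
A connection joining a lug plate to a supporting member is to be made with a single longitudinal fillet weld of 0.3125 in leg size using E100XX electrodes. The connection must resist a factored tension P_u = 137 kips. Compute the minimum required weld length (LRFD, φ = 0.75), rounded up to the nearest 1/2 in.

E100XX → F_EXX = 100 ksi.
Throat t_e = 0.707 × 0.3125 = 0.2209 in.
φr_n = 0.75 × 0.6 × 100 × 0.2209 = 9.942 kips/in.
L_req = P_u / φr_n = 137 / 9.942 = 13.78 in total.
Round up → use L = 14 in.

L = 14 in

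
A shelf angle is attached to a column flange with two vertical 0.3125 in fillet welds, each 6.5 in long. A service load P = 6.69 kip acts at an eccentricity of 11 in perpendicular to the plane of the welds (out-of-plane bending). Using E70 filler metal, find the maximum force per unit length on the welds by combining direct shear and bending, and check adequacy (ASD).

E70XX → F_EXX = 70 ksi.
L_w = 2 × 6.5 = 13 in; section modulus (unit throat) S = 2 × L²/6 = 14.08 in².
Direct shear f_v = P/L_w = 6.69/13 = 0.5146 kip/in.
Moment M = P × e = 6.69 × 11 = 73.59 kip·in; bending f_b = M/S = 5.225 kip/in.
f_max = √(f_v² + f_b²) = √(0.5146² + 5.225²) = 5.251 kip/in.
r_n/Ω = (1/2.0) × 0.6 × 70 × (0.707 × 0.3125) = 4.64 kip/in → NOT adequate.

f_max ≈ 5.25 kip/in; NOT adequate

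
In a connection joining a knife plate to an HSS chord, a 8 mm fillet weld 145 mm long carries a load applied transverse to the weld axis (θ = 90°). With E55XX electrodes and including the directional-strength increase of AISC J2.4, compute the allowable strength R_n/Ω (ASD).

E55XX → F_EXX = 550 MPa.
t_e = 0.707 × 8 = 5.656 mm; A_we = 5.656 × 145 = 820.1 mm².
Directional factor: 1.0 + 0.5 sin^1.5(90°) = 1.5.
F_nw = 0.6 × 550 × 1.5 = 495 MPa.
R_n/Ω = (495 × 820.1) / 2.0 × 10⁻³ = 203 kN.

R_n/Ω ≈ 203 kN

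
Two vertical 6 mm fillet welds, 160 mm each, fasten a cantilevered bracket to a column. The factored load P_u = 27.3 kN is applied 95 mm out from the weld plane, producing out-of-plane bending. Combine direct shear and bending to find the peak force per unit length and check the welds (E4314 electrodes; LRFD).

f_max ≈ 316 N/mm; adequate

E43XX → F_EXX = 430 MPa.
L_w = 2 × 160 = 320 mm; section modulus (unit throat) S = 2 × L²/6 = 8533 mm².
Direct shear f_v = P/L_w = 27.3×10³/320 = 85.31 N/mm.
Moment M = P × e = 27.3×10³ × 95 = 2593500 N·mm; bending f_b = M/S = 303.9 N/mm.
f_max = √(f_v² + f_b²) = √(85.31² + 303.9²) = 315.7 N/mm.
φr_n = 0.75 × 0.6 × 430 × (0.707 × 6) = 820.8 N/mm → adequate.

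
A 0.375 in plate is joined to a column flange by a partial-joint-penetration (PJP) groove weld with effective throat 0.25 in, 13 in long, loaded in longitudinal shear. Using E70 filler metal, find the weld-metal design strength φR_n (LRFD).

E70XX → F_EXX = 70 ksi.
Effective throat (given) t_e = 0.25 in.
A_we = 0.25 × 13 = 3.25 in².
F_nw = 0.6 F_EXX = 42 ksi.
φR_n = 0.75 × 42 × 3.25 = 102.4 kips.

φR_n ≈ 102 kips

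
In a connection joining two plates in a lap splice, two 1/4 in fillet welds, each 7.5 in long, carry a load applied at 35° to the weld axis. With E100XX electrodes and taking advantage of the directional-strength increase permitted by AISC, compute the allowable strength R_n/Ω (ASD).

R_n/Ω ≈ 96.8 kip

E100XX → F_EXX = 100 ksi.
t_e = 0.707 × 0.25 = 0.1767 in; A_we = 0.1767 × 15 = 2.651 in².
Directional factor: 1.0 + 0.5 sin^1.5(35°) = 1.217.
F_nw = 0.6 × 100 × 1.217 = 73.03 ksi.
R_n/Ω = (73.03 × 2.651) / 2.0 = 96.81 kip.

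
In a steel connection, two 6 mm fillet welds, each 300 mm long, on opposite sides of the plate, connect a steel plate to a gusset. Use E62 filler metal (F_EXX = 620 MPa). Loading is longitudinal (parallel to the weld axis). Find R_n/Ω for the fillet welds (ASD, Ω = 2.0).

Effective throat t_e = 0.707 × 6 = 4.242 mm.
Total length L = 600 mm; A_we = 4.242 × 600 = 2545 mm².
F_nw = 0.6 F_EXX = 0.6 × 620 = 372 MPa.
R_n = 372 × 2545 × 10⁻³ = 946.8 kN; R_n/Ω = 946.8/2.0 = 473.4 kN.

R_n/Ω ≈ 473 kN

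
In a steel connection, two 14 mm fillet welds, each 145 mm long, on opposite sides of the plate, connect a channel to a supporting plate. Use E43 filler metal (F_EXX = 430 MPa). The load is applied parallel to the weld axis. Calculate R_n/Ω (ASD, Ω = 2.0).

R_n/Ω ≈ 370 kN

Effective throat t_e = 0.707 × 14 = 9.898 mm.
Total length L = 290 mm; A_we = 9.898 × 290 = 2870 mm².
F_nw = 0.6 F_EXX = 0.6 × 430 = 258 MPa.
R_n = 258 × 2870 × 10⁻³ = 740.6 kN; R_n/Ω = 740.6/2.0 = 370.3 kN.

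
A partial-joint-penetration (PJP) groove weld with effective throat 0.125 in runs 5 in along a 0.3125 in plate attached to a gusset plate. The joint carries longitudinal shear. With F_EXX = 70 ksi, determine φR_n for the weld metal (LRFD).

Effective throat (given) t_e = 0.125 in.
A_we = 0.125 × 5 = 0.625 in².
F_nw = 0.6 F_EXX = 42 ksi.
φR_n = 0.75 × 42 × 0.625 = 19.69 kips.

φR_n ≈ 19.7 kips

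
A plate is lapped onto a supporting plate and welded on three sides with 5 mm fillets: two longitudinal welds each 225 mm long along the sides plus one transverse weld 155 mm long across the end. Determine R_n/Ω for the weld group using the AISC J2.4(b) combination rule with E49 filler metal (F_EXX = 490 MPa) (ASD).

R_n/Ω ≈ 320 kN

t_e = 0.707 × 5 = 3.535 mm.
R_nwl = 0.6 × 490 × 3.535 × 450 × 10⁻³ = 467.7 kN (longitudinal, 2 welds).
R_nwt = 0.6 × 490 × 3.535 × 155 × 10⁻³ = 161.1 kN (transverse, base value).
(i) R_nwl + R_nwt = 628.8 kN; (ii) 0.85 R_nwl + 1.5 R_nwt = 639.2 kN.
R_n = max = 639.2 kN [governs: (ii)]; R_n/Ω = 319.6 kN.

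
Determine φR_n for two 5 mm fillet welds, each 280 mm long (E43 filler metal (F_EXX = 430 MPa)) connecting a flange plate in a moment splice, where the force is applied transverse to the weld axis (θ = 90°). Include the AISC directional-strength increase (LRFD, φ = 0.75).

t_e = 0.707 × 5 = 3.535 mm; A_we = 3.535 × 560 = 1980 mm².
Directional factor: 1.0 + 0.5 sin^1.5(90°) = 1.5.
F_nw = 0.6 × 430 × 1.5 = 387 MPa.
φR_n = 0.75 × 387 × 1980 × 10⁻³ = 574.6 kN.

φR_n ≈ 575 kN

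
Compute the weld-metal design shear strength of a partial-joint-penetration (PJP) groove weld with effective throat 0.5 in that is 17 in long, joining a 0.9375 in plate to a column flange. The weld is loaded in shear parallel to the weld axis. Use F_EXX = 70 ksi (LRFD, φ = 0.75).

Effective throat (given) t_e = 0.5 in.
A_we = 0.5 × 17 = 8.5 in².
F_nw = 0.6 F_EXX = 42 ksi.
φR_n = 0.75 × 42 × 8.5 = 267.8 kips.

φR_n ≈ 268 kips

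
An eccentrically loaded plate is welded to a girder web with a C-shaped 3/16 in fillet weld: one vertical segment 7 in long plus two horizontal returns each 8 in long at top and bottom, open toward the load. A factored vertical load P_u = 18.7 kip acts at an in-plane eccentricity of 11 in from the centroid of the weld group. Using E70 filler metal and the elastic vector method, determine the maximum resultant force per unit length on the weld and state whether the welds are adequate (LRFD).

f_max ≈ 4.03 kip/in; adequate

E70XX → F_EXX = 70 ksi.
Total weld length L_w = 23 in. Treat welds as unit-width lines.
Centroid: x̄ = 2×8×4 / 23 = 2.783 in from the vertical weld.
Polar moment about centroid: J = I_x + I_y = [7³/12 + 2×8×3.5²] + [7×2.783² + 2(8³/12 + 8×1.217²)] = 387.8 in³.
Direct shear f_v = P/L_w = 18.7 / 23 = 0.813 kip/in (vertical).
Torsion M = P·e = 18.7 × 11 = 205.7 kip·in.
Critical point at (x, y) = (5.217, 3.5) from centroid. f_tx = M·y/J = 1.856 kip/in; f_ty = M·x/J = 2.767 kip/in.
Resultant f_max = √[f_tx² + (f_v + f_ty)²] = √[1.856² + (0.813 + 2.767)²] = 4.033 kip/in.
Capacity per unit length: φr_n = 0.75 × 0.6 × 70 × (0.707 × 0.1875) = 4.176 kip/in.
4.033 ≤ 4.176 → adequate.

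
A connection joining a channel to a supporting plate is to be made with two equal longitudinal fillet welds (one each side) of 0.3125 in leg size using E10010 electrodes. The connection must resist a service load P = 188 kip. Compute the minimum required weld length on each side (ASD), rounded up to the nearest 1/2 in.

E100XX → F_EXX = 100 ksi.
Throat t_e = 0.707 × 0.3125 = 0.2209 in.
r_n/Ω = (0.6 × 100 × 0.2209) / 2.0 = 6.628 kip/in.
L_req = P / (r_n/Ω) = 188 / 6.628 = 28.36 in total.
Per side: 28.36 / 2 = 14.18 in.
Round up → use L = 14.5 in on each side.

L = 14.5 in on each side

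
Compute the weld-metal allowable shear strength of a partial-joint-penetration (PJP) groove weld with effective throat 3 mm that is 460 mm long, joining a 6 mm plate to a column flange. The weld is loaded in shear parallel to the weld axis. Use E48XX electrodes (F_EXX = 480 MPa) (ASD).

R_n/Ω ≈ 199 kN

Effective throat (given) t_e = 3 mm.
A_we = 3 × 460 = 1380 mm².
F_nw = 0.6 F_EXX = 288 MPa.
R_n/Ω = (288 × 1380) / 2.0 × 10⁻³ = 198.7 kN.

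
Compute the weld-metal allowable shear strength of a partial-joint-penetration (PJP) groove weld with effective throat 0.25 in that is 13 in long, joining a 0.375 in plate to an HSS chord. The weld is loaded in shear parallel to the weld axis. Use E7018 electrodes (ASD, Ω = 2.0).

R_n/Ω ≈ 68.2 kips

E70XX → F_EXX = 70 ksi.
Effective throat (given) t_e = 0.25 in.
A_we = 0.25 × 13 = 3.25 in².
F_nw = 0.6 F_EXX = 42 ksi.
R_n/Ω = (42 × 3.25) / 2.0 = 68.25 kips.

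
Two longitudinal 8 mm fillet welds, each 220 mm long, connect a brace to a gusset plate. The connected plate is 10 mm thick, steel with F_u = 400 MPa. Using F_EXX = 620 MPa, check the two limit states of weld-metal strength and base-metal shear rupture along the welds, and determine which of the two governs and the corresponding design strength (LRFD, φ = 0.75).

t_e = 0.707 × 8 = 5.656 mm; L = 440 mm.
Weld metal: φR_n = 0.75 × 0.6 × 620 × 5.656 × 440 × 10⁻³ = 694.3 kN.
Base metal (shear rupture): φR_n = 0.75 × 0.6 × 400 × 10 × 440 × 10⁻³ = 792 kN.
Governing: weld metal.

φR_n ≈ 694 kN (weld metal governs)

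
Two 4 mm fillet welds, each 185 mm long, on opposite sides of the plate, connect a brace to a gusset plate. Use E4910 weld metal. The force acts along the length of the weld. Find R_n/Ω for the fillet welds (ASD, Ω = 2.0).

E49XX → F_EXX = 490 MPa.
Effective throat t_e = 0.707 × 4 = 2.828 mm.
Total length L = 370 mm; A_we = 2.828 × 370 = 1046 mm².
F_nw = 0.6 F_EXX = 0.6 × 490 = 294 MPa.
R_n = 294 × 1046 × 10⁻³ = 307.6 kN; R_n/Ω = 307.6/2.0 = 153.8 kN.

R_n/Ω ≈ 154 kN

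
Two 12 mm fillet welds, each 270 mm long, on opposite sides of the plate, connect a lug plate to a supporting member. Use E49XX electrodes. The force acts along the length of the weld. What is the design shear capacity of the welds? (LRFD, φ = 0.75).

E49XX → F_EXX = 490 MPa.
Effective throat t_e = 0.707 × 12 = 8.484 mm.
Total length L = 540 mm; A_we = 8.484 × 540 = 4581 mm².
F_nw = 0.6 F_EXX = 0.6 × 490 = 294 MPa.
φR_n = 0.75 × 294 × 4581 × 10⁻³ = 1010 kN.

φR_n ≈ 1010 kN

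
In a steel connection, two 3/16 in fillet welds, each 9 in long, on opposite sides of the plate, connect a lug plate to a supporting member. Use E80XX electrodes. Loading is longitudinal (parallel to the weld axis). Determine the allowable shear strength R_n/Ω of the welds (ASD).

R_n/Ω ≈ 57.3 kips

E80XX → F_EXX = 80 ksi.
Effective throat t_e = 0.707 × 0.1875 = 0.1326 in.
Total length L = 18 in; A_we = 0.1326 × 18 = 2.386 in².
F_nw = 0.6 F_EXX = 0.6 × 80 = 48 ksi.
R_n = 48 × 2.386 = 114.5 kips; R_n/Ω = 114.5/2.0 = 57.27 kips.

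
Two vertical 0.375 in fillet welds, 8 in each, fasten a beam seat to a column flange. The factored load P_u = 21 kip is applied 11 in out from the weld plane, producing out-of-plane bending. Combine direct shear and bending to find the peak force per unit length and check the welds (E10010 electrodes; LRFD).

f_max ≈ 10.9 kip/in; adequate

E100XX → F_EXX = 100 ksi.
L_w = 2 × 8 = 16 in; section modulus (unit throat) S = 2 × L²/6 = 21.33 in².
Direct shear f_v = P/L_w = 21/16 = 1.312 kip/in.
Moment M = P × e = 21 × 11 = 231 kip·in; bending f_b = M/S = 10.83 kip/in.
f_max = √(f_v² + f_b²) = √(1.312² + 10.83²) = 10.91 kip/in.
φr_n = 0.75 × 0.6 × 100 × (0.707 × 0.375) = 11.93 kip/in → adequate.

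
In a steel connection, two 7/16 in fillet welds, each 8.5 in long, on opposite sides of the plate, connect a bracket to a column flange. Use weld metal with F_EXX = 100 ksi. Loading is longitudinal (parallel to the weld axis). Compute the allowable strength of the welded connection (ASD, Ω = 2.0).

R_n/Ω ≈ 158 kip

Effective throat t_e = 0.707 × 0.4375 = 0.3093 in.
Total length L = 17 in; A_we = 0.3093 × 17 = 5.258 in².
F_nw = 0.6 F_EXX = 0.6 × 100 = 60 ksi.
R_n = 60 × 5.258 = 315.5 kip; R_n/Ω = 315.5/2.0 = 157.7 kip.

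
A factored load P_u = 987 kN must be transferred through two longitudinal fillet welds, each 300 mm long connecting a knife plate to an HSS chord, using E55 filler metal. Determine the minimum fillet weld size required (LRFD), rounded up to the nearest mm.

w = 10 mm

E55XX → F_EXX = 550 MPa.
Total weld length L = 600 mm.
Required throat t_e = P_u / (φ × 0.6 F_EXX × L) = 987 / (0.75 × 0.6 × 550 × 600 × 10⁻³) = 6.646 mm.
Required leg w = t_e / 0.707 = 9.401 mm → use 10 mm.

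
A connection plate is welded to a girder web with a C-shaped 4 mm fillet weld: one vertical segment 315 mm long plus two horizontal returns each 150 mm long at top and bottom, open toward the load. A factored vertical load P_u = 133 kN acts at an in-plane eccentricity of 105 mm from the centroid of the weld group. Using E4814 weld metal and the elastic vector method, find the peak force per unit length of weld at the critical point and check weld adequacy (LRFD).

f_max ≈ 403 N/mm; adequate

E48XX → F_EXX = 480 MPa.
Total weld length L_w = 615 mm. Treat welds as unit-width lines.
Centroid: x̄ = 2×150×75 / 615 = 36.59 mm from the vertical weld.
Polar moment about centroid: J = I_x + I_y = [315³/12 + 2×150×157.5²] + [315×36.59² + 2(150³/12 + 150×38.41²)] = 11470000 mm³.
Direct shear f_v = P/L_w = 133×10³ / 615 = 216.3 N/mm (vertical).
Torsion M = P·e = 133×10³ × 105 = 13965000 N·mm.
Critical point at (x, y) = (113.4, 157.5) from centroid. f_tx = M·y/J = 191.7 N/mm; f_ty = M·x/J = 138 N/mm.
Resultant f_max = √[f_tx² + (f_v + f_ty)²] = √[191.7² + (216.3 + 138)²] = 402.8 N/mm.
Capacity per unit length: φr_n = 0.75 × 0.6 × 480 × (0.707 × 4) = 610.8 N/mm.
402.8 ≤ 610.8 → adequate.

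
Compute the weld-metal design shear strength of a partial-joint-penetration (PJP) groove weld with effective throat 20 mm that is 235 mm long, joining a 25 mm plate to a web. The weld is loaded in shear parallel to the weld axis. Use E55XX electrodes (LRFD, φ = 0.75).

E55XX → F_EXX = 550 MPa.
Effective throat (given) t_e = 20 mm.
A_we = 20 × 235 = 4700 mm².
F_nw = 0.6 F_EXX = 330 MPa.
φR_n = 0.75 × 330 × 4700 × 10⁻³ = 1163 kN.

φR_n ≈ 1160 kN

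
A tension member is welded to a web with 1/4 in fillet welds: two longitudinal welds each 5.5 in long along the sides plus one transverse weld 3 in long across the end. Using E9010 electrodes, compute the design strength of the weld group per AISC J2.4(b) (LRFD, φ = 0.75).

φR_n ≈ 100 kips

E90XX → F_EXX = 90 ksi.
t_e = 0.707 × 0.25 = 0.1767 in.
R_nwl = 0.6 × 90 × 0.1767 × 11 = 105 kips (longitudinal, 2 welds).
R_nwt = 0.6 × 90 × 0.1767 × 3 = 28.63 kips (transverse, base value).
(i) R_nwl + R_nwt = 133.6 kips; (ii) 0.85 R_nwl + 1.5 R_nwt = 132.2 kips.
R_n = max = 133.6 kips [governs: (i)]; φR_n = 100.2 kips.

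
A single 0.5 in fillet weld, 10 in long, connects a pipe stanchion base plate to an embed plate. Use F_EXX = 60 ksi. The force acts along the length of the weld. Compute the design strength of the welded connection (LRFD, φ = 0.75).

φR_n ≈ 95.4 kips

Effective throat t_e = 0.707 × 0.5 = 0.3535 in.
Total length L = 10 in; A_we = 0.3535 × 10 = 3.535 in².
F_nw = 0.6 F_EXX = 0.6 × 60 = 36 ksi.
φR_n = 0.75 × 36 × 3.535 = 95.44 kips.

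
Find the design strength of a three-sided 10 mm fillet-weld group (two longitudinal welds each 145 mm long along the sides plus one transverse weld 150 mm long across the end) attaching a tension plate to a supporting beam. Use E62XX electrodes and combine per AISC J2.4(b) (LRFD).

E62XX → F_EXX = 620 MPa.
t_e = 0.707 × 10 = 7.07 mm.
R_nwl = 0.6 × 620 × 7.07 × 290 × 10⁻³ = 762.7 kN (longitudinal, 2 welds).
R_nwt = 0.6 × 620 × 7.07 × 150 × 10⁻³ = 394.5 kN (transverse, base value).
(i) R_nwl + R_nwt = 1157 kN; (ii) 0.85 R_nwl + 1.5 R_nwt = 1240 kN.
R_n = max = 1240 kN [governs: (ii)]; φR_n = 930 kN.

φR_n ≈ 930 kN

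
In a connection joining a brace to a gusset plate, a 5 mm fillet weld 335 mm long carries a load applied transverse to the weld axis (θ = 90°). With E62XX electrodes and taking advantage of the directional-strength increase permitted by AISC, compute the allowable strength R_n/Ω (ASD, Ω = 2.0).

E62XX → F_EXX = 620 MPa.
t_e = 0.707 × 5 = 3.535 mm; A_we = 3.535 × 335 = 1184 mm².
Directional factor: 1.0 + 0.5 sin^1.5(90°) = 1.5.
F_nw = 0.6 × 620 × 1.5 = 558 MPa.
R_n/Ω = (558 × 1184) / 2.0 × 10⁻³ = 330.4 kN.

R_n/Ω ≈ 330 kN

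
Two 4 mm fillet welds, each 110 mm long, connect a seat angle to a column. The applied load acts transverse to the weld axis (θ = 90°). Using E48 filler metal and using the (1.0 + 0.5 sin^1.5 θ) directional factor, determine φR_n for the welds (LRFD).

E48XX → F_EXX = 480 MPa.
t_e = 0.707 × 4 = 2.828 mm; A_we = 2.828 × 220 = 622.2 mm².
Directional factor: 1.0 + 0.5 sin^1.5(90°) = 1.5.
F_nw = 0.6 × 480 × 1.5 = 432 MPa.
φR_n = 0.75 × 432 × 622.2 × 10⁻³ = 201.6 kN.

φR_n ≈ 202 kN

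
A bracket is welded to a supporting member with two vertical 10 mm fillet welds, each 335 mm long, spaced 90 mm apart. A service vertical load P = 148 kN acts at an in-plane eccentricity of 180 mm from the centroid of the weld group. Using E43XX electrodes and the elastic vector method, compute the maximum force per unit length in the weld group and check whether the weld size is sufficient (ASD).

E43XX → F_EXX = 430 MPa.
Total weld length L_w = 670 mm. Treat welds as unit-width lines.
Polar moment about centroid: J = 2[d³/12 + d(b/2)²] = 2[335³/12 + 335×45²] = 7623000 mm³.
Direct shear f_v = P/L_w = 148×10³ / 670 = 220.9 N/mm (vertical).
Torsion M = P·e = 148×10³ × 180 = 26640000 N·mm.
Critical point at (x, y) = (45, 167.5) from centroid. f_tx = M·y/J = 585.4 N/mm; f_ty = M·x/J = 157.3 N/mm.
Resultant f_max = √[f_tx² + (f_v + f_ty)²] = √[585.4² + (220.9 + 157.3)²] = 696.9 N/mm.
Capacity per unit length: r_n/Ω = (1/2.0) × 0.6 × 430 × (0.707 × 10) = 912 N/mm.
696.9 ≤ 912 → adequate.

f_max ≈ 697 N/mm; adequate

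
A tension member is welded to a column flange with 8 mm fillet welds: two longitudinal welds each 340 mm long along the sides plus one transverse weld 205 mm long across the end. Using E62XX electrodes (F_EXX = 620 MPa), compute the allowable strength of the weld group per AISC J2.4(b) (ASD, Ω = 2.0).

t_e = 0.707 × 8 = 5.656 mm.
R_nwl = 0.6 × 620 × 5.656 × 680 × 10⁻³ = 1431 kN (longitudinal, 2 welds).
R_nwt = 0.6 × 620 × 5.656 × 205 × 10⁻³ = 431.3 kN (transverse, base value).
(i) R_nwl + R_nwt = 1862 kN; (ii) 0.85 R_nwl + 1.5 R_nwt = 1863 kN.
R_n = max = 1863 kN [governs: (ii)]; R_n/Ω = 931.6 kN.

R_n/Ω ≈ 932 kN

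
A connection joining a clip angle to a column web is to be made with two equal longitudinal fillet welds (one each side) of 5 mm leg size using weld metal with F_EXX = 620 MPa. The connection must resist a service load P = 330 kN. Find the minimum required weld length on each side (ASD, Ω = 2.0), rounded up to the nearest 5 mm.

Throat t_e = 0.707 × 5 = 3.535 mm.
r_n/Ω = (0.6 × 620 × 3.535) / 2.0 = 657.5 N/mm = 0.6575 kN/mm.
L_req = P / (r_n/Ω) = 330 / 0.6575 = 501.9 mm total.
Per side: 501.9 / 2 = 250.9 mm.
Round up → use L = 255 mm on each side.

L = 255 mm on each side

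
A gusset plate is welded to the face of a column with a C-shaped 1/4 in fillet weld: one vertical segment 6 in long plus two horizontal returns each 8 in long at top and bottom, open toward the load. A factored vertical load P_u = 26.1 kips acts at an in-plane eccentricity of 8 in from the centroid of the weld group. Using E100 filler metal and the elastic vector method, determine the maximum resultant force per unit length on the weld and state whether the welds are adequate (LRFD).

E100XX → F_EXX = 100 ksi.
Total weld length L_w = 22 in. Treat welds as unit-width lines.
Centroid: x̄ = 2×8×4 / 22 = 2.909 in from the vertical weld.
Polar moment about centroid: J = I_x + I_y = [6³/12 + 2×8×3²] + [6×2.909² + 2(8³/12 + 8×1.091²)] = 317.2 in³.
Direct shear f_v = P/L_w = 26.1 / 22 = 1.186 kip/in (vertical).
Torsion M = P·e = 26.1 × 8 = 208.8 kip·in.
Critical point at (x, y) = (5.091, 3) from centroid. f_tx = M·y/J = 1.975 kip/in; f_ty = M·x/J = 3.352 kip/in.
Resultant f_max = √[f_tx² + (f_v + f_ty)²] = √[1.975² + (1.186 + 3.352)²] = 4.949 kip/in.
Capacity per unit length: φr_n = 0.75 × 0.6 × 100 × (0.707 × 0.25) = 7.954 kip/in.
4.949 ≤ 7.954 → adequate.

f_max ≈ 4.95 kip/in; adequate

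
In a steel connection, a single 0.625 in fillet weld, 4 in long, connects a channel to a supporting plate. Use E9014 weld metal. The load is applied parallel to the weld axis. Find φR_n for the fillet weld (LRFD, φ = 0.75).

φR_n ≈ 71.6 kips

E90XX → F_EXX = 90 ksi.
Effective throat t_e = 0.707 × 0.625 = 0.4419 in.
Total length L = 4 in; A_we = 0.4419 × 4 = 1.767 in².
F_nw = 0.6 F_EXX = 0.6 × 90 = 54 ksi.
φR_n = 0.75 × 54 × 1.767 = 71.58 kips.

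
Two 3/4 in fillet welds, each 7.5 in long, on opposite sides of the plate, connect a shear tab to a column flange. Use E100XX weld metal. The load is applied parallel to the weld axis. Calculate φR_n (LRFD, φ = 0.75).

E100XX → F_EXX = 100 ksi.
Effective throat t_e = 0.707 × 0.75 = 0.5302 in.
Total length L = 15 in; A_we = 0.5302 × 15 = 7.954 in².
F_nw = 0.6 F_EXX = 0.6 × 100 = 60 ksi.
φR_n = 0.75 × 60 × 7.954 = 357.9 kips.

φR_n ≈ 358 kips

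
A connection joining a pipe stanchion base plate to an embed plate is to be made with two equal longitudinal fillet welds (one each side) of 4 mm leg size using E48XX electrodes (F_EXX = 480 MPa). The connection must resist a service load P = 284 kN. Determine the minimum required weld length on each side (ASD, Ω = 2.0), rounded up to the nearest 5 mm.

Throat t_e = 0.707 × 4 = 2.828 mm.
r_n/Ω = (0.6 × 480 × 2.828) / 2.0 = 407.2 N/mm = 0.4072 kN/mm.
L_req = P / (r_n/Ω) = 284 / 0.4072 = 697.4 mm total.
Per side: 697.4 / 2 = 348.7 mm.
Round up → use L = 350 mm on each side.

L = 350 mm on each side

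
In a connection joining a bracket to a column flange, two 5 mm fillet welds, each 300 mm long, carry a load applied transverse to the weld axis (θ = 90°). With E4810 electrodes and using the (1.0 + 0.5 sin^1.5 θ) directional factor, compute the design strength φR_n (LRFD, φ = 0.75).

E48XX → F_EXX = 480 MPa.
t_e = 0.707 × 5 = 3.535 mm; A_we = 3.535 × 600 = 2121 mm².
Directional factor: 1.0 + 0.5 sin^1.5(90°) = 1.5.
F_nw = 0.6 × 480 × 1.5 = 432 MPa.
φR_n = 0.75 × 432 × 2121 × 10⁻³ = 687.2 kN.

φR_n ≈ 687 kN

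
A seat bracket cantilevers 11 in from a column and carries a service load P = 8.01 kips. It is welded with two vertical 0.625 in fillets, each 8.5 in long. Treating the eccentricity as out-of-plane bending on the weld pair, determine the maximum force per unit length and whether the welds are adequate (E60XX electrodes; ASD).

E60XX → F_EXX = 60 ksi.
L_w = 2 × 8.5 = 17 in; section modulus (unit throat) S = 2 × L²/6 = 24.08 in².
Direct shear f_v = P/L_w = 8.01/17 = 0.4712 kip/in.
Moment M = P × e = 8.01 × 11 = 88.11 kip·in; bending f_b = M/S = 3.659 kip/in.
f_max = √(f_v² + f_b²) = √(0.4712² + 3.659²) = 3.689 kip/in.
r_n/Ω = (1/2.0) × 0.6 × 60 × (0.707 × 0.625) = 7.954 kip/in → adequate.

f_max ≈ 3.69 kip/in; adequate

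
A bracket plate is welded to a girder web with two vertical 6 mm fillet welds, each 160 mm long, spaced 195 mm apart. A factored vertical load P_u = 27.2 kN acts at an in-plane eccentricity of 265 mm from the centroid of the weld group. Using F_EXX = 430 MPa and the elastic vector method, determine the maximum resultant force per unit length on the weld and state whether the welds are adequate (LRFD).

Total weld length L_w = 320 mm. Treat welds as unit-width lines.
Polar moment about centroid: J = 2[d³/12 + d(b/2)²] = 2[160³/12 + 160×97.5²] = 3725000 mm³.
Direct shear f_v = P/L_w = 27.2×10³ / 320 = 85 N/mm (vertical).
Torsion M = P·e = 27.2×10³ × 265 = 7208000 N·mm.
Critical point at (x, y) = (97.5, 80) from centroid. f_tx = M·y/J = 154.8 N/mm; f_ty = M·x/J = 188.7 N/mm.
Resultant f_max = √[f_tx² + (f_v + f_ty)²] = √[154.8² + (85 + 188.7)²] = 314.4 N/mm.
Capacity per unit length: φr_n = 0.75 × 0.6 × 430 × (0.707 × 6) = 820.8 N/mm.
314.4 ≤ 820.8 → adequate.

f_max ≈ 314 N/mm; adequate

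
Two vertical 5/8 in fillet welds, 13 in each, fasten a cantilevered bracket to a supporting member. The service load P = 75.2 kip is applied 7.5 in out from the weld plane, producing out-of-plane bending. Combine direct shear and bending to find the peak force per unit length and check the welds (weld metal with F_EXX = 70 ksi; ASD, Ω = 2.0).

f_max ≈ 10.4 kip/in; NOT adequate

L_w = 2 × 13 = 26 in; section modulus (unit throat) S = 2 × L²/6 = 56.33 in².
Direct shear f_v = P/L_w = 75.2/26 = 2.892 kip/in.
Moment M = P × e = 75.2 × 7.5 = 564 kip·in; bending f_b = M/S = 10.01 kip/in.
f_max = √(f_v² + f_b²) = √(2.892² + 10.01²) = 10.42 kip/in.
r_n/Ω = (1/2.0) × 0.6 × 70 × (0.707 × 0.625) = 9.279 kip/in → NOT adequate.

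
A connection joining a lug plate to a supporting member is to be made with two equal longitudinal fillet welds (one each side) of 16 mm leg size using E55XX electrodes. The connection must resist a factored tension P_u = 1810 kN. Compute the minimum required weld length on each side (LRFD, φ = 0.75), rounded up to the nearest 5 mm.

L = 325 mm on each side

E55XX → F_EXX = 550 MPa.
Throat t_e = 0.707 × 16 = 11.31 mm.
φr_n = 0.75 × 0.6 × 550 × 11.31 × 10⁻³ = 2.8 kN/mm.
L_req = P_u / φr_n = 1810 / 2.8 = 646.5 mm total.
Per side: 646.5 / 2 = 323.2 mm.
Round up → use L = 325 mm on each side.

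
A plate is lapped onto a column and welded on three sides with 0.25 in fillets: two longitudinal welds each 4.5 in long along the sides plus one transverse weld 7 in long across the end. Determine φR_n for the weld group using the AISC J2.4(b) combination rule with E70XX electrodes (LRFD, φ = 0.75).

φR_n ≈ 101 kip

E70XX → F_EXX = 70 ksi.
t_e = 0.707 × 0.25 = 0.1767 in.
R_nwl = 0.6 × 70 × 0.1767 × 9 = 66.81 kip (longitudinal, 2 welds).
R_nwt = 0.6 × 70 × 0.1767 × 7 = 51.96 kip (transverse, base value).
(i) R_nwl + R_nwt = 118.8 kip; (ii) 0.85 R_nwl + 1.5 R_nwt = 134.7 kip.
R_n = max = 134.7 kip [governs: (ii)]; φR_n = 101.1 kip.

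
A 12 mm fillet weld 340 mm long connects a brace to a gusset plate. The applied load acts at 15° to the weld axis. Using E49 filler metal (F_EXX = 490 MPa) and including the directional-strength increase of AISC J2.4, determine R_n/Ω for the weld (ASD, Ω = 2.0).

R_n/Ω ≈ 452 kN

t_e = 0.707 × 12 = 8.484 mm; A_we = 8.484 × 340 = 2885 mm².
Directional factor: 1.0 + 0.5 sin^1.5(15°) = 1.066.
F_nw = 0.6 × 490 × 1.066 = 313.4 MPa.
R_n/Ω = (313.4 × 2885) / 2.0 × 10⁻³ = 451.9 kN.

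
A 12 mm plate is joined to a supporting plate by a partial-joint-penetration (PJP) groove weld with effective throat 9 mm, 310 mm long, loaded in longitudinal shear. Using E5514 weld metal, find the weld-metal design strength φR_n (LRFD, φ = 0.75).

E55XX → F_EXX = 550 MPa.
Effective throat (given) t_e = 9 mm.
A_we = 9 × 310 = 2790 mm².
F_nw = 0.6 F_EXX = 330 MPa.
φR_n = 0.75 × 330 × 2790 × 10⁻³ = 690.5 kN.

φR_n ≈ 691 kN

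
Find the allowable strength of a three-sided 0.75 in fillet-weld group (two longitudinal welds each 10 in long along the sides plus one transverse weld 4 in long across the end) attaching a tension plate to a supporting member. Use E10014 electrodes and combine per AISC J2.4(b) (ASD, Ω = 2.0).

R_n/Ω ≈ 382 kip

E100XX → F_EXX = 100 ksi.
t_e = 0.707 × 0.75 = 0.5302 in.
R_nwl = 0.6 × 100 × 0.5302 × 20 = 636.3 kip (longitudinal, 2 welds).
R_nwt = 0.6 × 100 × 0.5302 × 4 = 127.3 kip (transverse, base value).
(i) R_nwl + R_nwt = 763.6 kip; (ii) 0.85 R_nwl + 1.5 R_nwt = 731.7 kip.
R_n = max = 763.6 kip [governs: (i)]; R_n/Ω = 381.8 kip.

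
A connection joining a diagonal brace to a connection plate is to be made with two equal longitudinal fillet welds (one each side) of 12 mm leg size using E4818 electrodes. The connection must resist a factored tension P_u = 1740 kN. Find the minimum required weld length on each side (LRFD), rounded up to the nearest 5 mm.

L = 475 mm on each side

E48XX → F_EXX = 480 MPa.
Throat t_e = 0.707 × 12 = 8.484 mm.
φr_n = 0.75 × 0.6 × 480 × 8.484 × 10⁻³ = 1.833 kN/mm.
L_req = P_u / φr_n = 1740 / 1.833 = 949.5 mm total.
Per side: 949.5 / 2 = 474.7 mm.
Round up → use L = 475 mm on each side.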